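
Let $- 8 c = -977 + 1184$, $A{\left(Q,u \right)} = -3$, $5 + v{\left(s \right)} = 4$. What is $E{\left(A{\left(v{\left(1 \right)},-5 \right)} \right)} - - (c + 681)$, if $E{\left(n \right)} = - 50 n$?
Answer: $\frac{6441}{8} \approx 805.13$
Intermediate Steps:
$v{\left(s \right)} = -1$ ($v{\left(s \right)} = -5 + 4 = -1$)
$c = - \frac{207}{8}$ ($c = - \frac{-977 + 1184}{8} = \left(- \frac{1}{8}\right) 207 = - \frac{207}{8} \approx -25.875$)
$E{\left(A{\left(v{\left(1 \right)},-5 \right)} \right)} - - (c + 681) = \left(-50\right) \left(-3\right) - - (- \frac{207}{8} + 681) = 150 - \left(-1\right) \frac{5241}{8} = 150 - - \frac{5241}{8} = 150 + \frac{5241}{8} = \frac{6441}{8}$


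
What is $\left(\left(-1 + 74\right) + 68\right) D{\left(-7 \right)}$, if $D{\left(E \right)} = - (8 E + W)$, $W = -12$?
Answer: $9588$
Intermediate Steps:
$D{\left(E \right)} = 12 - 8 E$ ($D{\left(E \right)} = - (8 E - 12) = - (-12 + 8 E) = 12 - 8 E$)
$\left(\left(-1 + 74\right) + 68\right) D{\left(-7 \right)} = \left(\left(-1 + 74\right) + 68\right) \left(12 - -56\right) = \left(73 + 68\right) \left(12 + 56\right) = 141 \cdot 68 = 9588$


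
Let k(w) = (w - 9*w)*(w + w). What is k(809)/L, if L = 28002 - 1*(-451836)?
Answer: -5235848/239919 ≈ -21.823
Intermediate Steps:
k(w) = -16*w**2 (k(w) = (-8*w)*(2*w) = -16*w**2)
L = 479838 (L = 28002 + 451836 = 479838)
k(809)/L = -16*809**2/479838 = -16*654481*(1/479838) = -10471696*1/479838 = -5235848/239919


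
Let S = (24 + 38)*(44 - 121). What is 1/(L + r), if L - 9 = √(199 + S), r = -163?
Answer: -154/28291 - 5*I*√183/28291 ≈ -0.0054434 - 0.0023908*I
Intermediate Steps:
S = -4774 (S = 62*(-77) = -4774)
L = 9 + 5*I*√183 (L = 9 + √(199 - 4774) = 9 + √(-4575) = 9 + 5*I*√183 ≈ 9.0 + 67.639*I)
1/(L + r) = 1/((9 + 5*I*√183) - 163) = 1/(-154 + 5*I*√183)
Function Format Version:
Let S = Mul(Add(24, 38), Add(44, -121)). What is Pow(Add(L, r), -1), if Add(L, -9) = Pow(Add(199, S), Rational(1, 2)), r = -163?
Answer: Add(Rational(-154, 28291), Mul(Rational(-5, 28291), I, Pow(183, Rational(1, 2)))) ≈ Add(-0.0054434, Mul(-0.0023908, I))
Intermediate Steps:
S = -4774 (S = Mul(62, -77) = -4774)
L = Add(9, Mul(5, I, Pow(183, Rational(1, 2)))) (L = Add(9, Pow(Add(199, -4774), Rational(1, 2))) = Add(9, Pow(-4575, Rational(1, 2))) = Add(9, Mul(5, I, Pow(183, Rational(1, 2)))) ≈ Add(9.0000, Mul(67.639, I)))
Pow(Add(L, r), -1) = Pow(Add(Add(9, Mul(5, I, Pow(183, Rational(1, 2)))), -163), -1) = Pow(Add(-154, Mul(5, I, Pow(183, Rational(1, 2)))), -1)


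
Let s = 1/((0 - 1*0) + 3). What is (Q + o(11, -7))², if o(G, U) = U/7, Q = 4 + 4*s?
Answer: 169/9 ≈ 18.778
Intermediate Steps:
s = ⅓ (s = 1/((0 + 0) + 3) = 1/(0 + 3) = 1/3 = ⅓ ≈ 0.33333)
Q = 16/3 (Q = 4 + 4*(⅓) = 4 + 4/3 = 16/3 ≈ 5.3333)
o(G, U) = U/7 (o(G, U) = U*(⅐) = U/7)
(Q + o(11, -7))² = (16/3 + (⅐)*(-7))² = (16/3 - 1)² = (13/3)² = 169/9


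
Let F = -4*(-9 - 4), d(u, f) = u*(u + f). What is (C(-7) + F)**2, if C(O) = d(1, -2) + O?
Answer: 1936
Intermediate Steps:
d(u, f) = u*(f + u)
C(O) = -1 + O (C(O) = 1*(-2 + 1) + O = 1*(-1) + O = -1 + O)
F = 52 (F = -4*(-13) = 52)
(C(-7) + F)**2 = ((-1 - 7) + 52)**2 = (-8 + 52)**2 = 44**2 = 1936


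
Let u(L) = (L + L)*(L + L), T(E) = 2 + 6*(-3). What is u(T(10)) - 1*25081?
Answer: -24057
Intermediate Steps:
T(E) = -16 (T(E) = 2 - 18 = -16)
u(L) = 4*L² (u(L) = (2*L)*(2*L) = 4*L²)
u(T(10)) - 1*25081 = 4*(-16)² - 1*25081 = 4*256 - 25081 = 1024 - 25081 = -24057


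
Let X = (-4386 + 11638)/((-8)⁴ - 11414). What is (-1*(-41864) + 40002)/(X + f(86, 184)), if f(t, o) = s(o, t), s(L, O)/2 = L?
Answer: 149773847/671443 ≈ 223.06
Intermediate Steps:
s(L, O) = 2*L
f(t, o) = 2*o
X = -3626/3659 (X = 7252/(4096 - 11414) = 7252/(-7318) = 7252*(-1/7318) = -3626/3659 ≈ -0.99098)
(-1*(-41864) + 40002)/(X + f(86, 184)) = (-1*(-41864) + 40002)/(-3626/3659 + 2*184) = (41864 + 40002)/(-3626/3659 + 368) = 81866/(1342886/3659) = 81866*(3659/1342886) = 149773847/671443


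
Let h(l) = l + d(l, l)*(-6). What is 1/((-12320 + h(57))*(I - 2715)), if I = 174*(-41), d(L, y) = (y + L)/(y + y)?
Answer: 1/120837381 ≈ 8.2756e-9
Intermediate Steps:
d(L, y) = (L + y)/(2*y) (d(L, y) = (L + y)/((2*y)) = (L + y)*(1/(2*y)) = (L + y)/(2*y))
h(l) = -6 + l (h(l) = l + ((l + l)/(2*l))*(-6) = l + ((2*l)/(2*l))*(-6) = l + 1*(-6) = l - 6 = -6 + l)
I = -7134
1/((-12320 + h(57))*(I - 2715)) = 1/((-12320 + (-6 + 57))*(-7134 - 2715)) = 1/((-12320 + 51)*(-9849)) = 1/(-12269*(-9849)) = 1/120837381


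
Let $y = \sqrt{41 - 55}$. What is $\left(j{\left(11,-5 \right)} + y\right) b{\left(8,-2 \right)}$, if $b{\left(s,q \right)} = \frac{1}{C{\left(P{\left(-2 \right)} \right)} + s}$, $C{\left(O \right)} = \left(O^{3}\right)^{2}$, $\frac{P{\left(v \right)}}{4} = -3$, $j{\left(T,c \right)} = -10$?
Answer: $- \frac{5}{1492996} + \frac{i \sqrt{14}}{2985992} \approx -3.349 \cdot 10^{-6} + 1.2531 \cdot 10^{-6} i$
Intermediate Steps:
$P{\left(v \right)} = -12$ ($P{\left(v \right)} = 4 \left(-3\right) = -12$)
$y = i \sqrt{14}$ ($y = \sqrt{-14} = i \sqrt{14} \approx 3.7417 i$)
$C{\left(O \right)} = O^{6}$
$b{\left(s,q \right)} = \frac{1}{2985984 + s}$ ($b{\left(s,q \right)} = \frac{1}{\left(-12\right)^{6} + s} = \frac{1}{2985984 + s}$)
$\left(j{\left(11,-5 \right)} + y\right) b{\left(8,-2 \right)} = \frac{-10 + i \sqrt{14}}{2985984 + 8} = \frac{-10 + i \sqrt{14}}{2985992} = \left(-10 + i \sqrt{14}\right) \frac{1}{2985992} = - \frac{5}{1492996} + \frac{i \sqrt{14}}{2985992}$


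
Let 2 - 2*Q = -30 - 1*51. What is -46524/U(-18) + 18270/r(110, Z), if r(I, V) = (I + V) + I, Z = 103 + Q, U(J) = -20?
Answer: 962411/405 ≈ 2376.3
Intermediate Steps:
Q = 83/2 (Q = 1 - (-30 - 1*51)/2 = 1 - (-30 - 51)/2 = 1 - ½*(-81) = 1 + 81/2 = 83/2 ≈ 41.500)
Z = 289/2 (Z = 103 + 83/2 = 289/2 ≈ 144.50)
r(I, V) = V + 2*I
-46524/U(-18) + 18270/r(110, Z) = -46524/(-20) + 18270/(289/2 + 2*110) = -46524*(-1/20) + 18270/(289/2 + 220) = 11631/5 + 18270/(729/2) = 11631/5 + 18270*(2/729) = 11631/5 + 4060/81 = 962411/405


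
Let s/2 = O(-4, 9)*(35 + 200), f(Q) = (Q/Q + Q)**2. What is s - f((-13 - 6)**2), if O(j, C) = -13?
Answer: -137154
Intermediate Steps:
f(Q) = (1 + Q)**2
s = -6110 (s = 2*(-13*(35 + 200)) = 2*(-13*235) = 2*(-3055) = -6110)
s - f((-13 - 6)**2) = -6110 - (1 + (-13 - 6)**2)**2 = -6110 - (1 + (-19)**2)**2 = -6110 - (1 + 361)**2 = -6110 - 1*362**2 = -6110 - 1*131044 = -6110 - 131044 = -137154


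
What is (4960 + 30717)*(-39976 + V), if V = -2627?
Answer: -1519947231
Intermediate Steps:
(4960 + 30717)*(-39976 + V) = (4960 + 30717)*(-39976 - 2627) = 35677*(-42603) = -1519947231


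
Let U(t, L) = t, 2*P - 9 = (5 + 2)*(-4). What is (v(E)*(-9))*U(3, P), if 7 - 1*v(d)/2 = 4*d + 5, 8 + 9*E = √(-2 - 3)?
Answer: -300 + 24*I*√5 ≈ -300.0 + 53.666*I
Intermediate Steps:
P = -19/2 (P = 9/2 + ((5 + 2)*(-4))/2 = 9/2 + (7*(-4))/2 = 9/2 + (½)*(-28) = 9/2 - 14 = -19/2 ≈ -9.5000)
E = -8/9 + I*√5/9 (E = -8/9 + √(-2 - 3)/9 = -8/9 + √(-5)/9 = -8/9 + (I*√5)/9 = -8/9 + I*√5/9 ≈ -0.88889 + 0.24845*I)
v(d) = 4 - 8*d (v(d) = 14 - 2*(4*d + 5) = 14 - 2*(5 + 4*d) = 14 + (-10 - 8*d) = 4 - 8*d)
(v(E)*(-9))*U(3, P) = ((4 - 8*(-8/9 + I*√5/9))*(-9))*3 = ((4 + (64/9 - 8*I*√5/9))*(-9))*3 = ((100/9 - 8*I*√5/9)*(-9))*3 = (-100 + 8*I*√5)*3 = -300 + 24*I*√5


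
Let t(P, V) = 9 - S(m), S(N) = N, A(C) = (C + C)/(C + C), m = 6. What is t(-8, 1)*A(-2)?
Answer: 3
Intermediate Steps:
A(C) = 1 (A(C) = (2*C)/((2*C)) = (2*C)*(1/(2*C)) = 1)
t(P, V) = 3 (t(P, V) = 9 - 1*6 = 9 - 6 = 3)
t(-8, 1)*A(-2) = 3*1 = 3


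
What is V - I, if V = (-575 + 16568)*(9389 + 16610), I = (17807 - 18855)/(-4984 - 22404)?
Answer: 2846996341667/6847 ≈ 4.1580e+8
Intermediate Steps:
I = 262/6847 (I = -1048/(-27388) = -1048*(-1/27388) = 262/6847 ≈ 0.038265)
V = 415802007 (V = 15993*25999 = 415802007)
V - I = 415802007 - 1*262/6847 = 415802007 - 262/6847 = 2846996341667/6847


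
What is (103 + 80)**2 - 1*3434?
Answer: 30055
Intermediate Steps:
(103 + 80)**2 - 1*3434 = 183**2 - 3434 = 33489 - 3434 = 30055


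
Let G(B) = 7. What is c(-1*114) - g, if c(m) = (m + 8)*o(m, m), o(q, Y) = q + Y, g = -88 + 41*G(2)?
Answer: 23969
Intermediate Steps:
g = 199 (g = -88 + 41*7 = -88 + 287 = 199)
o(q, Y) = Y + q
c(m) = 2*m*(8 + m) (c(m) = (m + 8)*(m + m) = (8 + m)*(2*m) = 2*m*(8 + m))
c(-1*114) - g = 2*(-1*114)*(8 - 1*114) - 1*199 = 2*(-114)*(8 - 114) - 199 = 2*(-114)*(-106) - 199 = 24168 - 199 = 23969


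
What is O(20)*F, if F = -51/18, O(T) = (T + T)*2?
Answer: -680/3 ≈ -226.67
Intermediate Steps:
O(T) = 4*T (O(T) = (2*T)*2 = 4*T)
F = -17/6 (F = -51*1/18 = -17/6 ≈ -2.8333)
O(20)*F = (4*20)*(-17/6) = 80*(-17/6) = -680/3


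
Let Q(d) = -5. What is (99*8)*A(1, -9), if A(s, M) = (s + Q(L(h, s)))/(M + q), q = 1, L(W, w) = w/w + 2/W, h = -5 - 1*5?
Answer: 396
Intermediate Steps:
h = -10 (h = -5 - 5 = -10)
L(W, w) = 1 + 2/W
A(s, M) = (-5 + s)/(1 + M) (A(s, M) = (s - 5)/(M + 1) = (-5 + s)/(1 + M))
(99*8)*A(1, -9) = (99*8)*((-5 + 1)/(1 - 9)) = 792*(-4/(-8)) = 792*(-1/8*(-4)) = 792*(1/2) = 396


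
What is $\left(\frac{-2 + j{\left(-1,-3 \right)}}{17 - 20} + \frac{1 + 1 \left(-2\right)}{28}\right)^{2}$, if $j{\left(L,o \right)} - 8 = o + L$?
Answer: $\frac{3481}{7056} \approx 0.49334$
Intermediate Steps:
$j{\left(L,o \right)} = 8 + L + o$ ($j{\left(L,o \right)} = 8 + \left(o + L\right) = 8 + \left(L + o\right) = 8 + L + o$)
$\left(\frac{-2 + j{\left(-1,-3 \right)}}{17 - 20} + \frac{1 + 1 \left(-2\right)}{28}\right)^{2} = \left(\frac{-2 - -4}{17 - 20} + \frac{1 + 1 \left(-2\right)}{28}\right)^{2} = \left(\frac{-2 + 4}{-3} + \left(1 - 2\right) \frac{1}{28}\right)^{2} = \left(2 \left(- \frac{1}{3}\right) - \frac{1}{28}\right)^{2} = \left(- \frac{2}{3} - \frac{1}{28}\right)^{2} = \left(- \frac{59}{84}\right)^{2} = \frac{3481}{7056}$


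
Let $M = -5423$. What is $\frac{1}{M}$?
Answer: $- \frac{1}{5423} \approx -0.0001844$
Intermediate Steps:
$\frac{1}{M} = \frac{1}{-5423} = - \frac{1}{5423}$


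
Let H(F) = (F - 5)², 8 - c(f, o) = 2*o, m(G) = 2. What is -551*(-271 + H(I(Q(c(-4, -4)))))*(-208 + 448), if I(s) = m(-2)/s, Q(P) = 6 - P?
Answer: 161306352/5 ≈ 3.2261e+7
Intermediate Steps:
c(f, o) = 8 - 2*o
I(s) = 2/s
H(F) = (-5 + F)²
-551*(-271 + H(I(Q(c(-4, -4)))))*(-208 + 448) = -551*(-271 + (-5 + 2/(6 - (8 - 2*(-4))))²)*(-208 + 448) = -551*(-271 + (-5 + 2/(6 - (8 + 8)))²)*240 = -551*(-271 + (-5 + 2/(6 - 1*16))²)*240 = -551*(-271 + (-5 + 2/(6 - 16))²)*240 = -551*(-271 + (-5 + 2/(-10))²)*240 = -551*(-271 + (-5 + 2*(-⅒))²)*240 = -551*(-271 + (-5 - ⅕)²)*240 = -551*(-271 + (-26/5)²)*240 = -551*(-271 + 676/25)*240 = -(-3360549)*240/25 = -551*(-292752/5) = 161306352/5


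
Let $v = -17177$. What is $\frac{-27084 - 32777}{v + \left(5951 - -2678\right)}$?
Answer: $\frac{59861}{8548} \approx 7.0029$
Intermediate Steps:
$\frac{-27084 - 32777}{v + \left(5951 - -2678\right)} = \frac{-27084 - 32777}{-17177 + \left(5951 - -2678\right)} = - \frac{59861}{-17177 + \left(5951 + 2678\right)} = - \frac{59861}{-17177 + 8629} = - \frac{59861}{-8548} = \left(-59861\right) \left(- \frac{1}{8548}\right) = \frac{59861}{8548}$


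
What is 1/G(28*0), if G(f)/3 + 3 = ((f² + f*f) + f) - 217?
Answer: -1/660 ≈ -0.0015152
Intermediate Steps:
G(f) = -660 + 3*f + 6*f² (G(f) = -9 + 3*(((f² + f*f) + f) - 217) = -9 + 3*(((f² + f²) + f) - 217) = -9 + 3*((2*f² + f) - 217) = -9 + 3*((f + 2*f²) - 217) = -9 + 3*(-217 + f + 2*f²) = -9 + (-651 + 3*f + 6*f²) = -660 + 3*f + 6*f²)
1/G(28*0) = 1/(-660 + 3*(28*0) + 6*(28*0)²) = 1/(-660 + 3*0 + 6*0²) = 1/(-660 + 0 + 6*0) = 1/(-660 + 0 + 0) = 1/(-660) = -1/660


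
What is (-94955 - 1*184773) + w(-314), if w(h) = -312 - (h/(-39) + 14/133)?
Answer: -207515684/741 ≈ -2.8005e+5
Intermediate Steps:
w(h) = -5930/19 + h/39 (w(h) = -312 - (h*(-1/39) + 14*(1/133)) = -312 - (-h/39 + 2/19) = -312 - (2/19 - h/39) = -312 + (-2/19 + h/39) = -5930/19 + h/39)
(-94955 - 1*184773) + w(-314) = (-94955 - 1*184773) + (-5930/19 + (1/39)*(-314)) = (-94955 - 184773) + (-5930/19 - 314/39) = -279728 - 237236/741 = -207515684/741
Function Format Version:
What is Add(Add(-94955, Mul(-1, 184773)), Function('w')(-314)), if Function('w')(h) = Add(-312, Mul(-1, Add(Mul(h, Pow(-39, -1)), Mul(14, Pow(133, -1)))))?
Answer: Rational(-207515684, 741) ≈ -2.8005e+5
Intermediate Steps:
Function('w')(h) = Add(Rational(-5930, 19), Mul(Rational(1, 39), h)) (Function('w')(h) = Add(-312, Mul(-1, Add(Mul(h, Rational(-1, 39)), Mul(14, Rational(1, 133))))) = Add(-312, Mul(-1, Add(Mul(Rational(-1, 39), h), Rational(2, 19)))) = Add(-312, Mul(-1, Add(Rational(2, 19), Mul(Rational(-1, 39), h)))) = Add(-312, Add(Rational(-2, 19), Mul(Rational(1, 39), h))) = Add(Rational(-5930, 19), Mul(Rational(1, 39), h)))
Add(Add(-94955, Mul(-1, 184773)), Function('w')(-314)) = Add(Add(-94955, Mul(-1, 184773)), Add(Rational(-5930, 19), Mul(Rational(1, 39), -314))) = Add(Add(-94955, -184773), Add(Rational(-5930, 19), Rational(-314, 39))) = Add(-279728, Rational(-237236, 741)) = Rational(-207515684, 741)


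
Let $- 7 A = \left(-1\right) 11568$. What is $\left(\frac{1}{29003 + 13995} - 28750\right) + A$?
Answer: $- \frac{8155946629}{300986} \approx -27097.0$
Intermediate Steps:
$A = \frac{11568}{7}$ ($A = - \frac{\left(-1\right) 11568}{7} = \left(- \frac{1}{7}\right) \left(-11568\right) = \frac{11568}{7} \approx 1652.6$)
$\left(\frac{1}{29003 + 13995} - 28750\right) + A = \left(\frac{1}{29003 + 13995} - 28750\right) + \frac{11568}{7} = \left(\frac{1}{42998} - 28750\right) + \frac{11568}{7} = - \frac{1236192499}{42998} + \frac{11568}{7} = - \frac{8155946629}{300986}$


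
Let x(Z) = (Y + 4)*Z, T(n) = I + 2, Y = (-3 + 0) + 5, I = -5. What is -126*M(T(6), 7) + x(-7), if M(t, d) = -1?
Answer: 84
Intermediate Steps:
Y = 2 (Y = -3 + 5 = 2)
T(n) = -3 (T(n) = -5 + 2 = -3)
x(Z) = 6*Z (x(Z) = (2 + 4)*Z = 6*Z)
-126*M(T(6), 7) + x(-7) = -126*(-1) + 6*(-7) = 126 - 42 = 84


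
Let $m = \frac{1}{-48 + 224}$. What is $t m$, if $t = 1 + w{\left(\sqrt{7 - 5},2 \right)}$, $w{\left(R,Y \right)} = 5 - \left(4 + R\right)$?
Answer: $\frac{1}{88} - \frac{\sqrt{2}}{176} \approx 0.0033283$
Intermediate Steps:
$m = \frac{1}{176} \approx 0.0056818$
$w{\left(R,Y \right)} = 1 - R$
$t = 2 - \sqrt{2}$ ($t = 1 + \left(1 - \sqrt{7 - 5}\right) = 1 + \left(1 - \sqrt{2}\right) = 2 - \sqrt{2} \approx 0.58579$)
$t m = \left(2 - \sqrt{2}\right) \frac{1}{176} = \frac{1}{88} - \frac{\sqrt{2}}{176}$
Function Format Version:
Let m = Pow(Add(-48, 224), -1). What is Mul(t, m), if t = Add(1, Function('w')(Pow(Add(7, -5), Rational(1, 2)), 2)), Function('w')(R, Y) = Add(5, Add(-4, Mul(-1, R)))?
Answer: Add(Rational(1, 88), Mul(Rational(-1, 176), Pow(2, Rational(1, 2)))) ≈ 0.0033283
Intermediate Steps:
m = Rational(1, 176) (m = Pow(176, -1) = Rational(1, 176) ≈ 0.0056818)
Function('w')(R, Y) = Add(1, Mul(-1, R))
t = Add(2, Mul(-1, Pow(2, Rational(1, 2)))) (t = Add(1, Add(1, Mul(-1, Pow(Add(7, -5), Rational(1, 2))))) = Add(1, Add(1, Mul(-1, Pow(2, Rational(1, 2))))) = Add(2, Mul(-1, Pow(2, Rational(1, 2)))) ≈ 0.58579)
Mul(t, m) = Mul(Add(2, Mul(-1, Pow(2, Rational(1, 2)))), Rational(1, 176)) = Add(Rational(1, 88), Mul(Rational(-1, 176), Pow(2, Rational(1, 2))))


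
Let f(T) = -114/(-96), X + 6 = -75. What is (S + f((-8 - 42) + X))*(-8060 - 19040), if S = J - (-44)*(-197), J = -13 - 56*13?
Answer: 1019806875/4 ≈ 2.5495e+8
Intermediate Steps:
X = -81 (X = -6 - 75 = -81)
J = -741 (J = -13 - 728 = -741)
S = -9409 (S = -741 - (-44)*(-197) = -741 - 1*8668 = -741 - 8668 = -9409)
f(T) = 19/16 (f(T) = -114*(-1/96) = 19/16)
(S + f((-8 - 42) + X))*(-8060 - 19040) = (-9409 + 19/16)*(-8060 - 19040) = -150525/16*(-27100) = 1019806875/4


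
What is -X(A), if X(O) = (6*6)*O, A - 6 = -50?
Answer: 1584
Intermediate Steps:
A = -44 (A = 6 - 50 = -44)
X(O) = 36*O
-X(A) = -36*(-44) = -1*(-1584) = 1584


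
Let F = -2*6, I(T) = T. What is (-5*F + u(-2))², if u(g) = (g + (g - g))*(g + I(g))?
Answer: 4624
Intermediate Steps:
F = -12
u(g) = 2*g² (u(g) = (g + (g - g))*(g + g) = (g + 0)*(2*g) = g*(2*g) = 2*g²)
(-5*F + u(-2))² = (-5*(-12) + 2*(-2)²)² = (60 + 2*4)² = (60 + 8)² = 68² = 4624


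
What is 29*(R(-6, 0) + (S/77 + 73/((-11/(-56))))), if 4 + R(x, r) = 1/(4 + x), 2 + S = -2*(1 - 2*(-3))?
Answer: 148973/14 ≈ 10641.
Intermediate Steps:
S = -16 (S = -2 - 2*(1 - 2*(-3)) = -2 - 2*(1 + 6) = -2 - 2*7 = -2 - 14 = -16)
R(x, r) = -4 + 1/(4 + x)
29*(R(-6, 0) + (S/77 + 73/((-11/(-56))))) = 29*((-15 - 4*(-6))/(4 - 6) + (-16/77 + 73/((-11/(-56))))) = 29*((-15 + 24)/(-2) + (-16*1/77 + 73/((-11*(-1/56))))) = 29*(-½*9 + (-16/77 + 73/(11/56))) = 29*(-9/2 + (-16/77 + 73*(56/11))) = 29*(-9/2 + (-16/77 + 4088/11)) = 29*(-9/2 + 2600/7) = 29*(5137/14) = 148973/14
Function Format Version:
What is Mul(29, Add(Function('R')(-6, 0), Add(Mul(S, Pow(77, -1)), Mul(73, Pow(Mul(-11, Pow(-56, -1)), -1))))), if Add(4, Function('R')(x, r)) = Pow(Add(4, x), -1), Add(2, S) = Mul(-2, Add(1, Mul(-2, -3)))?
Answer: Rational(148973, 14) ≈ 10641.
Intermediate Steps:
S = -16 (S = Add(-2, Mul(-2, Add(1, Mul(-2, -3)))) = Add(-2, Mul(-2, Add(1, 6))) = Add(-2, Mul(-2, 7)) = Add(-2, -14) = -16)
Function('R')(x, r) = Add(-4, Pow(Add(4, x), -1))
Mul(29, Add(Function('R')(-6, 0), Add(Mul(S, Pow(77, -1)), Mul(73, Pow(Mul(-11, Pow(-56, -1)), -1))))) = Mul(29, Add(Mul(Pow(Add(4, -6), -1), Add(-15, Mul(-4, -6))), Add(Mul(-16, Pow(77, -1)), Mul(73, Pow(Mul(-11, Pow(-56, -1)), -1))))) = Mul(29, Add(Mul(Pow(-2, -1), Add(-15, 24)), Add(Mul(-16, Rational(1, 77)), Mul(73, Pow(Mul(-11, Rational(-1, 56)), -1))))) = Mul(29, Add(Mul(Rational(-1, 2), 9), Add(Rational(-16, 77), Mul(73, Pow(Rational(11, 56), -1))))) = Mul(29, Add(Rational(-9, 2), Add(Rational(-16, 77), Mul(73, Rational(56, 11))))) = Mul(29, Add(Rational(-9, 2), Add(Rational(-16, 77), Rational(4088, 11)))) = Mul(29, Add(Rational(-9, 2), Rational(2600, 7))) = Mul(29, Rational(5137, 14)) = Rational(148973, 14)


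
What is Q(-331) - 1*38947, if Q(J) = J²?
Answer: 70614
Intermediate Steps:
Q(-331) - 1*38947 = (-331)² - 1*38947 = 109561 - 38947 = 70614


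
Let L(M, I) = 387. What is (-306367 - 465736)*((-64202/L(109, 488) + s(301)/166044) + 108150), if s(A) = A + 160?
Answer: -1785862322804713019/21419676 ≈ -8.3375e+10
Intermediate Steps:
s(A) = 160 + A
(-306367 - 465736)*((-64202/L(109, 488) + s(301)/166044) + 108150) = (-306367 - 465736)*((-64202/387 + (160 + 301)/166044) + 108150) = -772103*((-64202*1/387 + 461*(1/166044)) + 108150) = -772103*((-64202/387 + 461/166044) + 108150) = -772103*(-3553392827/21419676 + 108150) = -772103*2312984566573/21419676 = -1785862322804713019/21419676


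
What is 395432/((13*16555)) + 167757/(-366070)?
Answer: 21730393897/15756751010 ≈ 1.3791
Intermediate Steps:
395432/((13*16555)) + 167757/(-366070) = 395432/215215 + 167757*(-1/366070) = 395432*(1/215215) - 167757/366070 = 395432/215215 - 167757/366070 = 21730393897/15756751010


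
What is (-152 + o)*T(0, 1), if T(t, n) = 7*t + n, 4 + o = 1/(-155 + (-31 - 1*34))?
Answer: -34321/220 ≈ -156.00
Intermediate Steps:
o = -881/220 (o = -4 + 1/(-155 + (-31 - 1*34)) = -4 + 1/(-155 + (-31 - 34)) = -4 + 1/(-155 - 65) = -4 + 1/(-220) = -4 - 1/220 = -881/220 ≈ -4.0045)
T(t, n) = n + 7*t
(-152 + o)*T(0, 1) = (-152 - 881/220)*(1 + 7*0) = -34321*(1 + 0)/220 = -34321/220*1 = -34321/220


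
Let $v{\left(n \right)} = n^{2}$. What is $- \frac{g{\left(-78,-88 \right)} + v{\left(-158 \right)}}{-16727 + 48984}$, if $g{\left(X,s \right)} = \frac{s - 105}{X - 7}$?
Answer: $- \frac{2122133}{2741845} \approx -0.77398$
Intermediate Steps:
$g{\left(X,s \right)} = \frac{-105 + s}{-7 + X}$
$- \frac{g{\left(-78,-88 \right)} + v{\left(-158 \right)}}{-16727 + 48984} = - \frac{\frac{-105 - 88}{-7 - 78} + \left(-158\right)^{2}}{-16727 + 48984} = - \frac{\frac{1}{-85} \left(-193\right) + 24964}{32257} = - \frac{\left(- \frac{1}{85}\right) \left(-193\right) + 24964}{32257} = - \frac{\frac{193}{85} + 24964}{32257} = - \frac{2122133}{85 \cdot 32257} = \left(-1\right) \frac{2122133}{2741845} = - \frac{2122133}{2741845}$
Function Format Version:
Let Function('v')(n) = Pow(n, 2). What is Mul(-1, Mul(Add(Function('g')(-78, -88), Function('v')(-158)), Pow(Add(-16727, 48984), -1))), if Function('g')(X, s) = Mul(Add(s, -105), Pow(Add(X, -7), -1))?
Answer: Rational(-2122133, 2741845) ≈ -0.77398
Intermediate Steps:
Function('g')(X, s) = Mul(Pow(Add(-7, X), -1), Add(-105, s)) (Function('g')(X, s) = Mul(Add(-105, s), Pow(Add(-7, X), -1)) = Mul(Pow(Add(-7, X), -1), Add(-105, s)))
Mul(-1, Mul(Add(Function('g')(-78, -88), Function('v')(-158)), Pow(Add(-16727, 48984), -1))) = Mul(-1, Mul(Add(Mul(Pow(Add(-7, -78), -1), Add(-105, -88)), Pow(-158, 2)), Pow(Add(-16727, 48984), -1))) = Mul(-1, Mul(Add(Mul(Pow(-85, -1), -193), 24964), Pow(32257, -1))) = Mul(-1, Mul(Add(Mul(Rational(-1, 85), -193), 24964), Rational(1, 32257))) = Mul(-1, Mul(Add(Rational(193, 85), 24964), Rational(1, 32257))) = Mul(-1, Mul(Rational(2122133, 85), Rational(1, 32257))) = Mul(-1, Rational(2122133, 2741845)) = Rational(-2122133, 2741845)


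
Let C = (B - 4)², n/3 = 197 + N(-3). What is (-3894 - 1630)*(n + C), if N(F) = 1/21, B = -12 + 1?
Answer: -31558612/7 ≈ -4.5084e+6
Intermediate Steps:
B = -11
N(F) = 1/21
n = 4138/7 (n = 3*(197 + 1/21) = 3*(4138/21) = 4138/7 ≈ 591.14)
C = 225 (C = (-11 - 4)² = (-15)² = 225)
(-3894 - 1630)*(n + C) = (-3894 - 1630)*(4138/7 + 225) = -5524*5713/7 = -31558612/7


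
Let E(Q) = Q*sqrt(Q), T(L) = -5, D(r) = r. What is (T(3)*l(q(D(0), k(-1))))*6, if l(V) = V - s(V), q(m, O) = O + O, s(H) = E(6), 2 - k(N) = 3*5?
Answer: 780 + 180*sqrt(6) ≈ 1220.9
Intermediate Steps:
k(N) = -13 (k(N) = 2 - 3*5 = 2 - 1*15 = 2 - 15 = -13)
E(Q) = Q**(3/2)
s(H) = 6*sqrt(6) (s(H) = 6**(3/2) = 6*sqrt(6))
q(m, O) = 2*O
l(V) = V - 6*sqrt(6)
(T(3)*l(q(D(0), k(-1))))*6 = -5*(2*(-13) - 6*sqrt(6))*6 = -5*(-26 - 6*sqrt(6))*6 = (130 + 30*sqrt(6))*6 = 780 + 180*sqrt(6)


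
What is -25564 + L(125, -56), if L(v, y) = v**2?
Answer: -9939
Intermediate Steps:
-25564 + L(125, -56) = -25564 + 125**2 = -25564 + 15625 = -9939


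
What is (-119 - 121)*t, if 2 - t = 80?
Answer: 18720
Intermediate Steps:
t = -78 (t = 2 - 1*80 = 2 - 80 = -78)
(-119 - 121)*t = (-119 - 121)*(-78) = -240*(-78) = 18720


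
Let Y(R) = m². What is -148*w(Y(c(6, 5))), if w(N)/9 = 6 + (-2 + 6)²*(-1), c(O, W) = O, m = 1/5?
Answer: 13320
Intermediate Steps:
m = ⅕ ≈ 0.20000
Y(R) = 1/25 (Y(R) = (⅕)² = 1/25)
w(N) = -90 (w(N) = 9*(6 + (-2 + 6)²*(-1)) = 9*(6 + 4²*(-1)) = 9*(6 + 16*(-1)) = 9*(6 - 16) = 9*(-10) = -90)
-148*w(Y(c(6, 5))) = -148*(-90) = 13320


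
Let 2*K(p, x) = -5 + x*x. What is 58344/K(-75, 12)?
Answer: 116688/139 ≈ 839.48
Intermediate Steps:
K(p, x) = -5/2 + x²/2 (K(p, x) = (-5 + x*x)/2 = (-5 + x²)/2 = -5/2 + x²/2)
58344/K(-75, 12) = 58344/(-5/2 + (½)*12²) = 58344/(-5/2 + (½)*144) = 58344/(-5/2 + 72) = 58344/(139/2) = 58344*(2/139) = 116688/139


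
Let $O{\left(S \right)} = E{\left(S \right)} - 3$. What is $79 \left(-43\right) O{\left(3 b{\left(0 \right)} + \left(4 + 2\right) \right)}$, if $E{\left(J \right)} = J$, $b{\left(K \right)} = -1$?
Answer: $0$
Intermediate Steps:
$O{\left(S \right)} = -3 + S$ ($O{\left(S \right)} = S - 3 = -3 + S$)
$79 \left(-43\right) O{\left(3 b{\left(0 \right)} + \left(4 + 2\right) \right)} = 79 \left(-43\right) \left(-3 + \left(3 \left(-1\right) + \left(4 + 2\right)\right)\right) = - 3397 \left(-3 + \left(-3 + 6\right)\right) = - 3397 \left(-3 + 3\right) = \left(-3397\right) 0 = 0$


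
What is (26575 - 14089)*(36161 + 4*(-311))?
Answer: 435973662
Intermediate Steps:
(26575 - 14089)*(36161 + 4*(-311)) = 12486*(36161 - 1244) = 12486*34917 = 435973662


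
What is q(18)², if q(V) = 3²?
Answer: 81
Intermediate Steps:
q(V) = 9
q(18)² = 9² = 81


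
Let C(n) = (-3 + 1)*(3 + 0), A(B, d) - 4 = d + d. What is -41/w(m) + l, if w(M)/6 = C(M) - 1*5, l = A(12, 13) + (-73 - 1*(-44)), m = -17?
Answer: 107/66 ≈ 1.6212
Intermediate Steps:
A(B, d) = 4 + 2*d (A(B, d) = 4 + (d + d) = 4 + 2*d)
C(n) = -6 (C(n) = -2*3 = -6)
l = 1 (l = (4 + 2*13) + (-73 - 1*(-44)) = (4 + 26) + (-73 + 44) = 30 - 29 = 1)
w(M) = -66 (w(M) = 6*(-6 - 1*5) = 6*(-6 - 5) = 6*(-11) = -66)
-41/w(m) + l = -41/(-66) + 1 = -41*(-1/66) + 1 = 41/66 + 1 = 107/66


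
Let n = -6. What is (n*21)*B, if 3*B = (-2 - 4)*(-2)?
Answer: -504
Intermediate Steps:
B = 4 (B = ((-2 - 4)*(-2))/3 = (-6*(-2))/3 = (1/3)*12 = 4)
(n*21)*B = -6*21*4 = -126*4 = -504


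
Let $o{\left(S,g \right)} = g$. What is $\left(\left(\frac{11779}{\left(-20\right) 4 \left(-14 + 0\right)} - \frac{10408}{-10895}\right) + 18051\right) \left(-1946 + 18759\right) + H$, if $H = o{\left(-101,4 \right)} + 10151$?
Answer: $\frac{741160356262869}{2440480} \approx 3.0369 \cdot 10^{8}$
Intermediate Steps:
$H = 10155$ ($H = 4 + 10151 = 10155$)
$\left(\left(\frac{11779}{\left(-20\right) 4 \left(-14 + 0\right)} - \frac{10408}{-10895}\right) + 18051\right) \left(-1946 + 18759\right) + H = \left(\left(\frac{11779}{\left(-20\right) 4 \left(-14 + 0\right)} - \frac{10408}{-10895}\right) + 18051\right) \left(-1946 + 18759\right) + 10155 = \left(\left(\frac{11779}{\left(-80\right) \left(-14\right)} - - \frac{10408}{10895}\right) + 18051\right) 16813 + 10155 = \left(\left(\frac{11779}{1120} + \frac{10408}{10895}\right) + 18051\right) 16813 + 10155 = \left(\frac{27997833}{2440480} + 18051\right) 16813 + 10155 = \frac{44081102313}{2440480} \cdot 16813 + 10155 = \frac{741135573188469}{2440480} + 10155 = \frac{741160356262869}{2440480}$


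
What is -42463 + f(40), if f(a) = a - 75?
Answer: -42498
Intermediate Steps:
f(a) = -75 + a
-42463 + f(40) = -42463 + (-75 + 40) = -42463 - 35 = -42498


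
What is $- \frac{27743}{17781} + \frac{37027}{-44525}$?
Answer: $- \frac{1893634162}{791699025} \approx -2.3919$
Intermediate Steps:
$- \frac{27743}{17781} + \frac{37027}{-44525} = \left(-27743\right) \frac{1}{17781} + 37027 \left(- \frac{1}{44525}\right) = - \frac{27743}{17781} - \frac{37027}{44525} = - \frac{1893634162}{791699025}$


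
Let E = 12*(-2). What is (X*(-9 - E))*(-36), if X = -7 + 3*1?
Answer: 2160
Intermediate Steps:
X = -4 (X = -7 + 3 = -4)
E = -24
(X*(-9 - E))*(-36) = -4*(-9 - 1*(-24))*(-36) = -4*(-9 + 24)*(-36) = -4*15*(-36) = -60*(-36) = 2160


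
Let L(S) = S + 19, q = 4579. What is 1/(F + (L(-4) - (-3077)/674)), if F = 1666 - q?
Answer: -674/1950175 ≈ -0.00034561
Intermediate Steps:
L(S) = 19 + S
F = -2913 (F = 1666 - 1*4579 = 1666 - 4579 = -2913)
1/(F + (L(-4) - (-3077)/674)) = 1/(-2913 + ((19 - 4) - (-3077)/674)) = 1/(-2913 + (15 - (-3077)/674)) = 1/(-2913 + (15 - 1*(-3077/674))) = 1/(-2913 + (15 + 3077/674)) = 1/(-2913 + 13187/674) = 1/(-1950175/674) = -674/1950175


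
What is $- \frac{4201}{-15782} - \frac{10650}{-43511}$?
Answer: $\frac{26989847}{52822354} \approx 0.51095$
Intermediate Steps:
$- \frac{4201}{-15782} - \frac{10650}{-43511} = \left(-4201\right) \left(- \frac{1}{15782}\right) - - \frac{10650}{43511} = \frac{4201}{15782} + \frac{10650}{43511} = \frac{26989847}{52822354}$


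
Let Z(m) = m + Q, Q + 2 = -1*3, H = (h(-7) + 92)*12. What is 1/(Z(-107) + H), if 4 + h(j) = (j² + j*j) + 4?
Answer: 1/2168 ≈ 0.00046125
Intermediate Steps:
h(j) = 2*j² (h(j) = -4 + ((j² + j*j) + 4) = -4 + ((j² + j²) + 4) = -4 + (2*j² + 4) = -4 + (4 + 2*j²) = 2*j²)
H = 2280 (H = (2*(-7)² + 92)*12 = (2*49 + 92)*12 = (98 + 92)*12 = 190*12 = 2280)
Q = -5 (Q = -2 - 1*3 = -2 - 3 = -5)
Z(m) = -5 + m (Z(m) = m - 5 = -5 + m)
1/(Z(-107) + H) = 1/((-5 - 107) + 2280) = 1/(-112 + 2280) = 1/2168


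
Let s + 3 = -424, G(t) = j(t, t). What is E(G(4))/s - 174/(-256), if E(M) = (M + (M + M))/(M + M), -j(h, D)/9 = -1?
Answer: 36957/54656 ≈ 0.67617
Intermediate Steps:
j(h, D) = 9 (j(h, D) = -9*(-1) = 9)
G(t) = 9
s = -427 (s = -3 - 424 = -427)
E(M) = 3/2 (E(M) = (M + 2*M)/((2*M)) = (3*M)*(1/(2*M)) = 3/2)
E(G(4))/s - 174/(-256) = (3/2)/(-427) - 174/(-256) = (3/2)*(-1/427) - 174*(-1/256) = -3/854 + 87/128 = 36957/54656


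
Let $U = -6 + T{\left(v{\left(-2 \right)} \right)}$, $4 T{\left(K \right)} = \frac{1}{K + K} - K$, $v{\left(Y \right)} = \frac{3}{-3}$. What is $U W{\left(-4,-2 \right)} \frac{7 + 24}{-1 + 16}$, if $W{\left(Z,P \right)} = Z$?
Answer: $\frac{1457}{30} \approx 48.567$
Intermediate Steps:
$v{\left(Y \right)} = -1$ ($v{\left(Y \right)} = 3 \left(- \frac{1}{3}\right) = -1$)
$T{\left(K \right)} = - \frac{K}{4} + \frac{1}{8 K}$ ($T{\left(K \right)} = \frac{\frac{1}{K + K} - K}{4} = \frac{\frac{1}{2 K} - K}{4} = - \frac{K}{4} + \frac{1}{8 K}$)
$U = - \frac{47}{8}$ ($U = -6 + \left(\left(- \frac{1}{4}\right) \left(-1\right) + \frac{1}{8 \left(-1\right)}\right) = -6 + \left(\frac{1}{4} + \frac{1}{8} \left(-1\right)\right) = -6 + \left(\frac{1}{4} - \frac{1}{8}\right) = -6 + \frac{1}{8} = - \frac{47}{8} \approx -5.875$)
$U W{\left(-4,-2 \right)} \frac{7 + 24}{-1 + 16} = \left(- \frac{47}{8}\right) \left(-4\right) \frac{7 + 24}{-1 + 16} = \frac{47 \cdot \frac{31}{15}}{2} = \frac{47 \cdot 31 \cdot \frac{1}{15}}{2} = \frac{47}{2} \cdot \frac{31}{15} = \frac{1457}{30}$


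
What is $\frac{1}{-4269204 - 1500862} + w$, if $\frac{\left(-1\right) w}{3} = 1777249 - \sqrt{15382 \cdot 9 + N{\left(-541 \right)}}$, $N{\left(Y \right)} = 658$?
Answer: $- \frac{30764532085303}{5770066} + 6 \sqrt{34774} \approx -5.3306 \cdot 10^{6}$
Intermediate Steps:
$w = -5331747 + 6 \sqrt{34774}$ ($w = - 3 \left(1777249 - \sqrt{15382 \cdot 9 + 658}\right) = - 3 \left(1777249 - \sqrt{138438 + 658}\right) = - 3 \left(1777249 - \sqrt{139096}\right) = - 3 \left(1777249 - 2 \sqrt{34774}\right) = -5331747 + 6 \sqrt{34774} \approx -5.3306 \cdot 10^{6}$)
$\frac{1}{-4269204 - 1500862} + w = \frac{1}{-4269204 - 1500862} - \left(5331747 - 6 \sqrt{34774}\right) = \frac{1}{-5770066} - \left(5331747 - 6 \sqrt{34774}\right) = - \frac{1}{5770066} - \left(5331747 - 6 \sqrt{34774}\right) = - \frac{30764532085303}{5770066} + 6 \sqrt{34774}$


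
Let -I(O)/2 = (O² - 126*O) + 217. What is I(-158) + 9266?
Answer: -80912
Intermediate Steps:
I(O) = -434 - 2*O² + 252*O (I(O) = -2*((O² - 126*O) + 217) = -2*(217 + O² - 126*O) = -434 - 2*O² + 252*O)
I(-158) + 9266 = (-434 - 2*(-158)² + 252*(-158)) + 9266 = (-434 - 2*24964 - 39816) + 9266 = (-434 - 49928 - 39816) + 9266 = -90178 + 9266 = -80912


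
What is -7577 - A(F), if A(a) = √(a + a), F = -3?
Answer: -7577 - I*√6 ≈ -7577.0 - 2.4495*I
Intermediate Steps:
A(a) = √2*√a (A(a) = √(2*a) = √2*√a)
-7577 - A(F) = -7577 - √2*√(-3) = -7577 - √2*I*√3 = -7577 - I*√6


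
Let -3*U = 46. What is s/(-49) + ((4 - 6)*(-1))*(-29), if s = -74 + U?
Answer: -8258/147 ≈ -56.177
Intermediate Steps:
U = -46/3 (U = -⅓*46 = -46/3 ≈ -15.333)
s = -268/3 (s = -74 - 46/3 = -268/3 ≈ -89.333)
s/(-49) + ((4 - 6)*(-1))*(-29) = -268/3/(-49) + ((4 - 6)*(-1))*(-29) = -268/3*(-1/49) - 2*(-1)*(-29) = 268/147 + 2*(-29) = 268/147 - 58 = -8258/147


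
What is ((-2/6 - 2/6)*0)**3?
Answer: 0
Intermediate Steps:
((-2/6 - 2/6)*0)**3 = ((-2*1/6 - 2*1/6)*0)**3 = ((-1/3 - 1/3)*0)**3 = (-2/3*0)**3 = 0**3 = 0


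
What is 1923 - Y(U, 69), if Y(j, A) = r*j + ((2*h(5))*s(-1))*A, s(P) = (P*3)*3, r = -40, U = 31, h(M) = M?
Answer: 9373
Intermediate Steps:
s(P) = 9*P (s(P) = (3*P)*3 = 9*P)
Y(j, A) = -90*A - 40*j (Y(j, A) = -40*j + ((2*5)*(9*(-1)))*A = -40*j + (10*(-9))*A = -40*j - 90*A = -90*A - 40*j)
1923 - Y(U, 69) = 1923 - (-90*69 - 40*31) = 1923 - (-6210 - 1240) = 1923 - 1*(-7450) = 1923 + 7450 = 9373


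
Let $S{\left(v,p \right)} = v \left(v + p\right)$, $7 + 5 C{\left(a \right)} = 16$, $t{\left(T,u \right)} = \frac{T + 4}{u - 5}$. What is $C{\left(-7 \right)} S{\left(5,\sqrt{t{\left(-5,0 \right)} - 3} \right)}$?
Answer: $45 + \frac{9 i \sqrt{70}}{5} \approx 45.0 + 15.06 i$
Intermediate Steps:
$t{\left(T,u \right)} = \frac{4 + T}{-5 + u}$
$C{\left(a \right)} = \frac{9}{5}$ ($C{\left(a \right)} = - \frac{7}{5} + \frac{1}{5} \cdot 16 = - \frac{7}{5} + \frac{16}{5} = \frac{9}{5}$)
$S{\left(v,p \right)} = v \left(p + v\right)$
$C{\left(-7 \right)} S{\left(5,\sqrt{t{\left(-5,0 \right)} - 3} \right)} = \frac{9 \cdot 5 \left(\sqrt{\frac{4 - 5}{-5 + 0} - 3} + 5\right)}{5} = \frac{9 \cdot 5 \left(\sqrt{\frac{1}{-5} \left(-1\right) - 3} + 5\right)}{5} = \frac{9 \cdot 5 \left(\sqrt{\left(- \frac{1}{5}\right) \left(-1\right) - 3} + 5\right)}{5} = \frac{9 \cdot 5 \left(\sqrt{\frac{1}{5} - 3} + 5\right)}{5} = \frac{9 \cdot 5 \left(\sqrt{- \frac{14}{5}} + 5\right)}{5} = \frac{9 \cdot 5 \left(\frac{i \sqrt{70}}{5} + 5\right)}{5} = \frac{9 \cdot 5 \left(5 + \frac{i \sqrt{70}}{5}\right)}{5} = \frac{9 \left(25 + i \sqrt{70}\right)}{5} = 45 + \frac{9 i \sqrt{70}}{5}$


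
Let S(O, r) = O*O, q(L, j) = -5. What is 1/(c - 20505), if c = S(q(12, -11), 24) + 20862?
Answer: 1/382 ≈ 0.0026178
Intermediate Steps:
S(O, r) = O²
c = 20887 (c = (-5)² + 20862 = 25 + 20862 = 20887)
1/(c - 20505) = 1/(20887 - 20505) = 1/382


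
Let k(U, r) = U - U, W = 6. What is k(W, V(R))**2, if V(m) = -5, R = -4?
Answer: 0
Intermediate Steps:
k(U, r) = 0
k(W, V(R))**2 = 0**2 = 0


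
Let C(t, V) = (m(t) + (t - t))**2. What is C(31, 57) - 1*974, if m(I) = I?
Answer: -13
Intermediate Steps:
C(t, V) = t**2 (C(t, V) = (t + (t - t))**2 = (t + 0)**2 = t**2)
C(31, 57) - 1*974 = 31**2 - 1*974 = 961 - 974 = -13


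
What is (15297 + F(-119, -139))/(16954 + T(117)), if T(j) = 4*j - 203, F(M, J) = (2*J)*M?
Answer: 48379/17219 ≈ 2.8096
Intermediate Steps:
F(M, J) = 2*J*M
T(j) = -203 + 4*j
(15297 + F(-119, -139))/(16954 + T(117)) = (15297 + 2*(-139)*(-119))/(16954 + (-203 + 4*117)) = (15297 + 33082)/(16954 + (-203 + 468)) = 48379/(16954 + 265) = 48379/17219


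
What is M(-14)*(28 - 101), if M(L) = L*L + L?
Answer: -13286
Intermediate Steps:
M(L) = L + L² (M(L) = L² + L = L + L²)
M(-14)*(28 - 101) = (-14*(1 - 14))*(28 - 101) = -14*(-13)*(-73) = 182*(-73) = -13286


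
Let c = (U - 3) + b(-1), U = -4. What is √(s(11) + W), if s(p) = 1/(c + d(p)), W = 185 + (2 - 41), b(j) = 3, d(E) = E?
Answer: √7161/7 ≈ 12.089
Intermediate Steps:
c = -4 (c = (-4 - 3) + 3 = -7 + 3 = -4)
W = 146 (W = 185 - 39 = 146)
s(p) = 1/(-4 + p)
√(s(11) + W) = √(1/(-4 + 11) + 146) = √(1/7 + 146) = √(⅐ + 146) = √(1023/7) = √7161/7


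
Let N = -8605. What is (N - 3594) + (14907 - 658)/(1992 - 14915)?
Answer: -157661926/12923 ≈ -12200.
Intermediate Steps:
(N - 3594) + (14907 - 658)/(1992 - 14915) = (-8605 - 3594) + (14907 - 658)/(1992 - 14915) = -12199 + 14249/(-12923) = -12199 + 14249*(-1/12923) = -12199 - 14249/12923 = -157661926/12923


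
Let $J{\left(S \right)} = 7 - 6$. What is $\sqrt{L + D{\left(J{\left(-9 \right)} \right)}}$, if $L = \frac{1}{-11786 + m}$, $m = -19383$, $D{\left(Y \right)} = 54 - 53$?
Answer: $\frac{8 \sqrt{15179303}}{31169} \approx 0.99998$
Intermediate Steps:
$J{\left(S \right)} = 1$
$D{\left(Y \right)} = 1$ ($D{\left(Y \right)} = 54 - 53 = 1$)
$L = - \frac{1}{31169}$ ($L = \frac{1}{-11786 - 19383} = \frac{1}{-31169} = - \frac{1}{31169} \approx -3.2083 \cdot 10^{-5}$)
$\sqrt{L + D{\left(J{\left(-9 \right)} \right)}} = \sqrt{- \frac{1}{31169} + 1} = \sqrt{\frac{31168}{31169}} = \frac{8 \sqrt{15179303}}{31169}$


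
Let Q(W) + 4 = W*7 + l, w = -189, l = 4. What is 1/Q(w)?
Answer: -1/1323 ≈ -0.00075586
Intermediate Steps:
Q(W) = 7*W (Q(W) = -4 + (W*7 + 4) = -4 + (7*W + 4) = -4 + (4 + 7*W) = 7*W)
1/Q(w) = 1/(7*(-189)) = 1/(-1323) = -1/1323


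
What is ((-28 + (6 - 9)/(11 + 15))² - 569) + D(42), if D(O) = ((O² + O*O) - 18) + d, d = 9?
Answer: 2528561/676 ≈ 3740.5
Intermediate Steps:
D(O) = -9 + 2*O² (D(O) = ((O² + O*O) - 18) + 9 = ((O² + O²) - 18) + 9 = (2*O² - 18) + 9 = (-18 + 2*O²) + 9 = -9 + 2*O²)
((-28 + (6 - 9)/(11 + 15))² - 569) + D(42) = ((-28 + (6 - 9)/(11 + 15))² - 569) + (-9 + 2*42²) = ((-28 - 3/26)² - 569) + (-9 + 2*1764) = ((-28 - 3*1/26)² - 569) + (-9 + 3528) = ((-28 - 3/26)² - 569) + 3519 = ((-731/26)² - 569) + 3519 = (534361/676 - 569) + 3519 = 149717/676 + 3519 = 2528561/676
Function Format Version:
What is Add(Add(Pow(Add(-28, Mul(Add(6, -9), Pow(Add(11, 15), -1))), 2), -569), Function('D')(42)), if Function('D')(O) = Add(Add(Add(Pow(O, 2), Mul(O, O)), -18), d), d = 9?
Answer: Rational(2528561, 676) ≈ 3740.5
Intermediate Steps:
Function('D')(O) = Add(-9, Mul(2, Pow(O, 2))) (Function('D')(O) = Add(Add(Add(Pow(O, 2), Mul(O, O)), -18), 9) = Add(Add(Add(Pow(O, 2), Pow(O, 2)), -18), 9) = Add(Add(Mul(2, Pow(O, 2)), -18), 9) = Add(Add(-18, Mul(2, Pow(O, 2))), 9) = Add(-9, Mul(2, Pow(O, 2))))
Add(Add(Pow(Add(-28, Mul(Add(6, -9), Pow(Add(11, 15), -1))), 2), -569), Function('D')(42)) = Add(Add(Pow(Add(-28, Mul(Add(6, -9), Pow(Add(11, 15), -1))), 2), -569), Add(-9, Mul(2, Pow(42, 2)))) = Add(Add(Pow(Add(-28, Mul(-3, Pow(26, -1))), 2), -569), Add(-9, Mul(2, 1764))) = Add(Add(Pow(Add(-28, Mul(-3, Rational(1, 26))), 2), -569), Add(-9, 3528)) = Add(Add(Pow(Add(-28, Rational(-3, 26)), 2), -569), 3519) = Add(Add(Pow(Rational(-731, 26), 2), -569), 3519) = Add(Add(Rational(534361, 676), -569), 3519) = Add(Rational(149717, 676), 3519) = Rational(2528561, 676)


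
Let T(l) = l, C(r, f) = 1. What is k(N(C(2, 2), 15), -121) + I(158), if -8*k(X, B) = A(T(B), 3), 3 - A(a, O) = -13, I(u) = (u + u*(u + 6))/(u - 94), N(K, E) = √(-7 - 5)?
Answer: 12971/32 ≈ 405.34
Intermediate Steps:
N(K, E) = 2*I*√3 (N(K, E) = √(-12) = 2*I*√3)
I(u) = (u + u*(6 + u))/(-94 + u)
A(a, O) = 16 (A(a, O) = 3 - 1*(-13) = 3 + 13 = 16)
k(X, B) = -2 (k(X, B) = -⅛*16 = -2)
k(N(C(2, 2), 15), -121) + I(158) = -2 + 158*(7 + 158)/(-94 + 158) = -2 + 158*165/64 = -2 + 158*(1/64)*165 = -2 + 13035/32 = 12971/32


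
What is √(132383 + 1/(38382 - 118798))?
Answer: √53505345129502/20104 ≈ 363.84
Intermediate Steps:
√(132383 + 1/(38382 - 118798)) = √(132383 + 1/(-80416)) = √(132383 - 1/80416) = √(10645711327/80416) = √53505345129502/20104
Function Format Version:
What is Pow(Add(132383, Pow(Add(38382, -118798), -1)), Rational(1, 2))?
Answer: Mul(Rational(1, 20104), Pow(53505345129502, Rational(1, 2))) ≈ 363.84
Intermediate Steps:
Pow(Add(132383, Pow(Add(38382, -118798), -1)), Rational(1, 2)) = Pow(Add(132383, Pow(-80416, -1)), Rational(1, 2)) = Pow(Add(132383, Rational(-1, 80416)), Rational(1, 2)) = Pow(Rational(10645711327, 80416), Rational(1, 2)) = Mul(Rational(1, 20104), Pow(53505345129502, Rational(1, 2)))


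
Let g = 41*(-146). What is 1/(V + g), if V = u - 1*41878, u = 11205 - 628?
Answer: -1/37287 ≈ -2.6819e-5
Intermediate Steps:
g = -5986
u = 10577
V = -31301 (V = 10577 - 1*41878 = 10577 - 41878 = -31301)
1/(V + g) = 1/(-31301 - 5986) = 1/(-37287) = -1/37287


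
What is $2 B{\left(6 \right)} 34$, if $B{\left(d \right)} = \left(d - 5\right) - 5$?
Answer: $-272$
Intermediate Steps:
$B{\left(d \right)} = -10 + d$ ($B{\left(d \right)} = \left(-5 + d\right) - 5 = -10 + d$)
$2 B{\left(6 \right)} 34 = 2 \left(-10 + 6\right) 34 = 2 \left(-4\right) 34 = \left(-8\right) 34 = -272$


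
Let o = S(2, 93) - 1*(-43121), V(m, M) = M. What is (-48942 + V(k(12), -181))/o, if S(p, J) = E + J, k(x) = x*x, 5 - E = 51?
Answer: -49123/43168 ≈ -1.1379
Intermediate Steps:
E = -46 (E = 5 - 1*51 = 5 - 51 = -46)
k(x) = x**2
S(p, J) = -46 + J
o = 43168 (o = (-46 + 93) - 1*(-43121) = 47 + 43121 = 43168)
(-48942 + V(k(12), -181))/o = (-48942 - 181)/43168 = -49123*1/43168 = -49123/43168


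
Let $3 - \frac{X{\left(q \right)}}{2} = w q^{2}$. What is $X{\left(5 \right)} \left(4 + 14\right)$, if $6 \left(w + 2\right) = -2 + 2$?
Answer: $1908$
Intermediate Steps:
$w = -2$ ($w = -2 + \frac{-2 + 2}{6} = -2 + \frac{1}{6} \cdot 0 = -2 + 0 = -2$)
$X{\left(q \right)} = 6 + 4 q^{2}$ ($X{\left(q \right)} = 6 - 2 \left(- 2 q^{2}\right) = 6 + 4 q^{2}$)
$X{\left(5 \right)} \left(4 + 14\right) = \left(6 + 4 \cdot 5^{2}\right) \left(4 + 14\right) = \left(6 + 4 \cdot 25\right) 18 = \left(6 + 100\right) 18 = 106 \cdot 18 = 1908$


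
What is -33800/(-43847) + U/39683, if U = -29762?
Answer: 36310986/1739980501 ≈ 0.020869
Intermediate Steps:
-33800/(-43847) + U/39683 = -33800/(-43847) - 29762/39683 = -33800*(-1/43847) - 29762*1/39683 = 33800/43847 - 29762/39683 = 36310986/1739980501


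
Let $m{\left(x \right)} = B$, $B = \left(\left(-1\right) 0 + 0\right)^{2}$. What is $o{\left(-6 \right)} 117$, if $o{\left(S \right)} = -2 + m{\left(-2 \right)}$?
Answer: $-234$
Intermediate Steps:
$B = 0$ ($B = \left(0 + 0\right)^{2} = 0^{2} = 0$)
$m{\left(x \right)} = 0$
$o{\left(S \right)} = -2$ ($o{\left(S \right)} = -2 + 0 = -2$)
$o{\left(-6 \right)} 117 = \left(-2\right) 117 = -234$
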